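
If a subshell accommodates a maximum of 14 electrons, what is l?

2(2l+1) = 14 ⇒ 2l+1 = 7 ⇒ l = 3.

l = 3 (f)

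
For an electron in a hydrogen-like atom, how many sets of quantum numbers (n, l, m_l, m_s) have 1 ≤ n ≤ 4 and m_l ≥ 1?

20

Go shell by shell, enumerating (l, m_l) with m_l ≥ 1:
n=2 → 1; n=3 → 3; n=4 → 6.
Orbitals: 1 + 3 + 6 = 10. Including both spin states (m_s = ±1/2) gives 2 × 10 = 20 states.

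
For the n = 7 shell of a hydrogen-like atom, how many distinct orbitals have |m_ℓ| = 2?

10

The n = 7 shell has ℓ = 0 through 6; check each.
Contributions: ℓ=2 → 2; ℓ=3 → 2; ℓ=4 → 2; ℓ=5 → 2; ℓ=6 → 2.
Total orbitals: 2 + 2 + 2 + 2 + 2 = 10.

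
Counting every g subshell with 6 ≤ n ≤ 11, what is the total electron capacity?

A g subshell (l = 4) exists for every n ≥ 5, so shells n = 6, 7, 8, 9, 10, 11 each contribute one — 6 subshells.
Since each g subshell holds 2(2·4+1) = 18 electrons, the total is 6 × 18 = 108.

108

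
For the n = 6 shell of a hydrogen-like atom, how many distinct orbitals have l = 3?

Contributions: l=3 → 7.
Total orbitals: 7.

7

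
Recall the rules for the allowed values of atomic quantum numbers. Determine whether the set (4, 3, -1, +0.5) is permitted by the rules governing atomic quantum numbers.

Valid

n = 4 is a positive integer. l = 3 satisfies 0 ≤ l ≤ n−1 = 3. ml = -1 lies in the range −l … +l (here −3 … 3). ms = +1/2 is one of ±1/2.
All four constraints are satisfied.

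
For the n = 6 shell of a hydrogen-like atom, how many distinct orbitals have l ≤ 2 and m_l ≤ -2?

1

With n = 6 the allowed l are 0, 1, …, 5.
Contributions: l=2 → 1.
Total orbitals: 1.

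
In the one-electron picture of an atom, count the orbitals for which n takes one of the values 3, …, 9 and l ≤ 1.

28

Count contributing orbitals for each principal shell:
n=3 → 4; n=4 → 4; n=5 → 4; n=6 → 4; n=7 → 4; n=8 → 4; n=9 → 4.
Total orbitals: 4 + 4 + 4 + 4 + 4 + 4 + 4 = 28.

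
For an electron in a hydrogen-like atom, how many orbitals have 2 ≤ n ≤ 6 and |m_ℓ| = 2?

For each n in the range, tally the orbitals obeying |m_ℓ| = 2:
n=3 → 2; n=4 → 4; n=5 → 6; n=6 → 8.
Total orbitals: 2 + 4 + 6 + 8 = 20.

20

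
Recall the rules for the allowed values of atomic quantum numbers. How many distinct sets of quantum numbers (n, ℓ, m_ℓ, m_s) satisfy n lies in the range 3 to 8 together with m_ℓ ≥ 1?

166

Work shell by shell — for each n, count the (ℓ, m_ℓ) pairs that satisfy m_ℓ ≥ 1:
n=3 → 3; n=4 → 6; n=5 → 10; n=6 → 15; n=7 → 21; n=8 → 28.
Orbitals: 3 + 6 + 10 + 15 + 21 + 28 = 83. Including both spin states (m_s = ±1/2) gives 2 × 83 = 166 states.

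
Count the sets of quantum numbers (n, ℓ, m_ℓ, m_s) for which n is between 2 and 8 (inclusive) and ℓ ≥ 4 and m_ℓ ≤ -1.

100

Work shell by shell — for each n, count the (ℓ, m_ℓ) pairs that satisfy ℓ ≥ 4 and m_ℓ ≤ -1:
n=5 → 4; n=6 → 9; n=7 → 15; n=8 → 22.
Orbitals: 4 + 9 + 15 + 22 = 50. Including both spin states (m_s = ±1/2) gives 2 × 50 = 100 states.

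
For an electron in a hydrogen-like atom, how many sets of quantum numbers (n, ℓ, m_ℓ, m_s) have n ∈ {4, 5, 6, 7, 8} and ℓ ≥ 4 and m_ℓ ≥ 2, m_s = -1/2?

Treat each shell separately and count matching orbitals:
n=5 → 3; n=6 → 7; n=7 → 12; n=8 → 18.
Orbitals: 3 + 7 + 12 + 18 = 40. With m_s fixed to -1/2 there is one state per orbital, so 40 states.

40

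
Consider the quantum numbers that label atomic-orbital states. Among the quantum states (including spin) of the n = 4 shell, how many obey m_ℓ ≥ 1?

For n = 4, ℓ ranges over 0 … 3.
Contributions: ℓ=1 → 1; ℓ=2 → 2; ℓ=3 → 3.
Orbitals: 1 + 2 + 3 = 6. Each orbital carries two spin states, so 6 × 2 = 12 states.

12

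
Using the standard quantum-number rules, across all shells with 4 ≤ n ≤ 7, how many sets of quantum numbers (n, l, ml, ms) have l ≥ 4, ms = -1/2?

Work shell by shell — for each n, count the (l, ml) pairs that satisfy l ≥ 4:
n=5 → 9; n=6 → 20; n=7 → 33.
Orbitals: 9 + 20 + 33 = 62. With ms fixed to -1/2 there is one state per orbital, so 62 states.

62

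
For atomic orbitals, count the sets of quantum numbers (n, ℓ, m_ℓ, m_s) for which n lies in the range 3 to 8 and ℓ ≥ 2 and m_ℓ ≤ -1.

For each n in the range, tally the orbitals obeying ℓ ≥ 2 and m_ℓ ≤ -1:
n=3 → 2; n=4 → 5; n=5 → 9; n=6 → 14; n=7 → 20; n=8 → 27.
Orbitals: 2 + 5 + 9 + 14 + 20 + 27 = 77. Including both spin states (m_s = ±1/2) gives 2 × 77 = 154 states.

154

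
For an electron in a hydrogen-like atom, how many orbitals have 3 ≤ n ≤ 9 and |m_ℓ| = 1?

70

For each n in the range, tally the orbitals obeying |m_ℓ| = 1:
n=3 → 4; n=4 → 6; n=5 → 8; n=6 → 10; n=7 → 12; n=8 → 14; n=9 → 16.
Total orbitals: 4 + 6 + 8 + 10 + 12 + 14 + 16 = 70.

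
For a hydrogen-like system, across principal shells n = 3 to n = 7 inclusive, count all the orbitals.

Shell n has n² orbitals: 3²=9 + 4²=16 + 5²=25 + 6²=36 + 7²=49 = 135 orbitals.

135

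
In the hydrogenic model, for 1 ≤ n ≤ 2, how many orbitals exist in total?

Total orbitals = 1² + 2² = 5.

5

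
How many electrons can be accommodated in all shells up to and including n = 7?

280

Total orbitals = 1² + 2² + 3² + 4² + 5² + 6² + 7² = 140. Doubling for spin gives 280 electrons.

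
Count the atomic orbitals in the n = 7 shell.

The n = 7 shell contains n² = 7² = 49 orbitals.

49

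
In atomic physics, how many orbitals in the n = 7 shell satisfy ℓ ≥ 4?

The n = 7 shell has ℓ = 0 through 6; check each.
Orbitals with ℓ ≥ 4, by ℓ: ℓ=4 → 9; ℓ=5 → 11; ℓ=6 → 13.
Total orbitals: 9 + 11 + 13 = 33.

33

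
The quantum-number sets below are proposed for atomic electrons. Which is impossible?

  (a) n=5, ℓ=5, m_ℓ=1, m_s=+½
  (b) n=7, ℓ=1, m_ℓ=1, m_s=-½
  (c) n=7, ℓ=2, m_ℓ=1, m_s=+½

(a) has ℓ = 5 ≥ n = 5, violating 0 ≤ ℓ ≤ n−1.
The remaining sets (b), (c) satisfy all four rules.

(a)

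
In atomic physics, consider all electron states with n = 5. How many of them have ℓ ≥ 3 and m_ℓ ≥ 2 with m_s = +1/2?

Contributions: ℓ=3 → 2; ℓ=4 → 3.
Orbitals: 2 + 3 = 5. With m_s fixed to a single value there is one state per orbital, giving 5 states.

5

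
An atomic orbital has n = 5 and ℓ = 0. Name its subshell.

ℓ = 0 corresponds to the letter 's', so the subshell is 5s.

5s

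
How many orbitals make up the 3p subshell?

3

A subshell has 2l+1 orbitals; with l = 1, that's 3.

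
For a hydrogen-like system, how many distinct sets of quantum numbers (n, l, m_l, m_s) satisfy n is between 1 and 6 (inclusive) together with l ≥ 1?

Work shell by shell — for each n, count the (l, m_l) pairs that satisfy l ≥ 1:
n=2 → 3; n=3 → 8; n=4 → 15; n=5 → 24; n=6 → 35.
Orbitals: 3 + 8 + 15 + 24 + 35 = 85. Including both spin states (m_s = ±1/2) gives 2 × 85 = 170 states.

170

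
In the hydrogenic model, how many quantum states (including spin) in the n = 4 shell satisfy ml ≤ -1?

The n = 4 shell has l = 0 through 3; check each.
The (l, ml) pairs meeting ml ≤ -1 give: l=1 → 1; l=2 → 2; l=3 → 3.
Orbitals: 1 + 2 + 3 = 6. Each orbital carries two spin states, so 6 × 2 = 12 states.

12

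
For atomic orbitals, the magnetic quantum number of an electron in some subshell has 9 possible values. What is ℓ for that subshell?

m_ℓ ranges over 2ℓ+1 integers, so 2ℓ+1 = 9 ⇒ ℓ = 4.

ℓ = 4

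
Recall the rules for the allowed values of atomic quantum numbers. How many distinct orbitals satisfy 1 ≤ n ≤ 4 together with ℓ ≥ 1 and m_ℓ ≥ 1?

10

Per-shell orbital counts meeting the constraint:
n=2 → 1; n=3 → 3; n=4 → 6.
Total orbitals: 1 + 3 + 6 = 10.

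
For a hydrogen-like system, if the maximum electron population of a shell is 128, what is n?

n = 8

2n² = 128 ⇒ n² = 64 ⇒ n = 8.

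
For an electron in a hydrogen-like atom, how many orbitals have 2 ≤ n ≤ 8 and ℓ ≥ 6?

Go shell by shell, enumerating (ℓ, m_ℓ) with ℓ ≥ 6:
n=7 → 13; n=8 → 28.
Total orbitals: 13 + 28 = 41.

41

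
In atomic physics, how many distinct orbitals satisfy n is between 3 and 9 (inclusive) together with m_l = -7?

3

Go shell by shell, enumerating (l, m_l) with m_l = -7:
n=8 → 1; n=9 → 2.
Total orbitals: 1 + 2 = 3.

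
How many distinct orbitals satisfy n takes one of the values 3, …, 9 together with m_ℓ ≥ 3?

Treat each shell separately and count matching orbitals:
n=4 → 1; n=5 → 3; n=6 → 6; n=7 → 10; n=8 → 15; n=9 → 21.
Total orbitals: 1 + 3 + 6 + 10 + 15 + 21 = 56.

56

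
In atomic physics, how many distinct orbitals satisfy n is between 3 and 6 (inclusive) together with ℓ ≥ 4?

29

Per-shell orbital counts meeting the constraint:
n=5 → 9; n=6 → 20.
Total orbitals: 9 + 20 = 29.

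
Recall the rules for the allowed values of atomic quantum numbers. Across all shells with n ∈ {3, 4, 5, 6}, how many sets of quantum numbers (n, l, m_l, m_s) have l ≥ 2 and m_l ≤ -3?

For each n in the range, tally the orbitals obeying l ≥ 2 and m_l ≤ -3:
n=4 → 1; n=5 → 3; n=6 → 6.
Orbitals: 1 + 3 + 6 = 10. Including both spin states (m_s = ±1/2) gives 2 × 10 = 20 states.

20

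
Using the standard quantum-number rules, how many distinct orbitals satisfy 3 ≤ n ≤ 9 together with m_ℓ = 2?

28

Work shell by shell — for each n, count the (ℓ, m_ℓ) pairs that satisfy m_ℓ = 2:
n=3 → 1; n=4 → 2; n=5 → 3; n=6 → 4; n=7 → 5; n=8 → 6; n=9 → 7.
Total orbitals: 1 + 2 + 3 + 4 + 5 + 6 + 7 = 28.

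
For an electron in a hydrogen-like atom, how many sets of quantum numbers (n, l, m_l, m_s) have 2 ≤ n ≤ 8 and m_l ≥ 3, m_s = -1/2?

Work shell by shell — for each n, count the (l, m_l) pairs that satisfy m_l ≥ 3:
n=4 → 1; n=5 → 3; n=6 → 6; n=7 → 10; n=8 → 15.
Orbitals: 1 + 3 + 6 + 10 + 15 = 35. With m_s fixed to -1/2 there is one state per orbital, so 35 states.

35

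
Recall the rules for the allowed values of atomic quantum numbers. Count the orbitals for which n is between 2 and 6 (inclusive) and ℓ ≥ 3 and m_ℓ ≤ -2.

16

Count contributing orbitals for each principal shell:
n=4 → 2; n=5 → 5; n=6 → 9.
Total orbitals: 2 + 5 + 9 = 16.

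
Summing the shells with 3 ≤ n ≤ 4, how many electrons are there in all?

50

Shell n has n² orbitals: 3²=9 + 4²=16 = 25 orbitals.
Two spin states per orbital: 2 × 25 = 50 electrons.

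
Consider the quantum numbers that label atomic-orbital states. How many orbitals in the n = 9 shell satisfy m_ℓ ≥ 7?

3

The n = 9 shell has ℓ = 0 through 8; check each.
Contributions: ℓ=7 → 1; ℓ=8 → 2.
Total orbitals: 1 + 2 = 3.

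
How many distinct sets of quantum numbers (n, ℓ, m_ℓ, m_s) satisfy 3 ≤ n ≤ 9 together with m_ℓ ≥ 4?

For each n in the range, tally the orbitals obeying m_ℓ ≥ 4:
n=5 → 1; n=6 → 3; n=7 → 6; n=8 → 10; n=9 → 15.
Orbitals: 1 + 3 + 6 + 10 + 15 = 35. Including both spin states (m_s = ±1/2) gives 2 × 35 = 70 states.

70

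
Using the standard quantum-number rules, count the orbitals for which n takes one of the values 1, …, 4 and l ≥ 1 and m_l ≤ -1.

10

Count contributing orbitals for each principal shell:
n=2 → 1; n=3 → 3; n=4 → 6.
Total orbitals: 1 + 3 + 6 = 10.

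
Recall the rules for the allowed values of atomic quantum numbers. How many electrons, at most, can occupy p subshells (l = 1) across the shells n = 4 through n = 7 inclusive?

24

A p subshell (l = 1) exists for every n ≥ 2, so shells n = 4, 5, 6, 7 each contribute one — 4 subshells.
Since each p subshell holds 2(2·1+1) = 6 electrons, the total is 4 × 6 = 24.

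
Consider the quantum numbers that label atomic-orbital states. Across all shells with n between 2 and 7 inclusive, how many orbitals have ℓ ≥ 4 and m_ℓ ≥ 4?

For each n in the range, tally the orbitals obeying ℓ ≥ 4 and m_ℓ ≥ 4:
n=5 → 1; n=6 → 3; n=7 → 6.
Total orbitals: 1 + 3 + 6 = 10.

10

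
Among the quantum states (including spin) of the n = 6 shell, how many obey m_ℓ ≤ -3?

For n = 6, ℓ ranges over 0 … 5.
Contributions: ℓ=3 → 1; ℓ=4 → 2; ℓ=5 → 3.
Orbitals: 1 + 2 + 3 = 6. Each orbital carries two spin states, so 6 × 2 = 12 states.

12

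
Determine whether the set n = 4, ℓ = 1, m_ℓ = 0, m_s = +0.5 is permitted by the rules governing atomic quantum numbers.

Allowed

n = 4 is a positive integer. ℓ = 1 satisfies 0 ≤ ℓ ≤ n−1 = 3. m_ℓ = 0 lies in the range −ℓ … +ℓ (here −1 … 1). m_s = +1/2 is one of ±1/2.
All four constraints are satisfied.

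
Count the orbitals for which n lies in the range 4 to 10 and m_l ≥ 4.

56

For each n in the range, tally the orbitals obeying m_l ≥ 4:
n=5 → 1; n=6 → 3; n=7 → 6; n=8 → 10; n=9 → 15; n=10 → 21.
Total orbitals: 1 + 3 + 6 + 10 + 15 + 21 = 56.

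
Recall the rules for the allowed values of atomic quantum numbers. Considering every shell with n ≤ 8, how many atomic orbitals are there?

204

Total orbitals = 1² + 2² + 3² + 4² + 5² + 6² + 7² + 8² = 204.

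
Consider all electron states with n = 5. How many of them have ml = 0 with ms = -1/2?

5

The (l, ml) pairs meeting ml = 0 give: l=0 → 1; l=1 → 1; l=2 → 1; l=3 → 1; l=4 → 1.
Orbitals: 1 + 1 + 1 + 1 + 1 = 5. With ms fixed to a single value there is one state per orbital, giving 5 states.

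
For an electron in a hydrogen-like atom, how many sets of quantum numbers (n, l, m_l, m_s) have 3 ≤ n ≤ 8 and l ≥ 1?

386

Treat each shell separately and count matching orbitals:
n=3 → 8; n=4 → 15; n=5 → 24; n=6 → 35; n=7 → 48; n=8 → 63.
Orbitals: 8 + 15 + 24 + 35 + 48 + 63 = 193. Including both spin states (m_s = ±1/2) gives 2 × 193 = 386 states.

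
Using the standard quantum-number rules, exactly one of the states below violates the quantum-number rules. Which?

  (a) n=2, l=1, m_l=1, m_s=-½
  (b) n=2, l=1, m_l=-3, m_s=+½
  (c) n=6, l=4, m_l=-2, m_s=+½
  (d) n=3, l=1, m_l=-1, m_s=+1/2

(b)

(b) has |m_l| = 3 > l = 1, violating −l ≤ m_l ≤ l.
The remaining sets (a), (c), (d) satisfy all four rules.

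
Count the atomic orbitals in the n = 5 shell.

25

The n = 5 shell contains n² = 5² = 25 orbitals.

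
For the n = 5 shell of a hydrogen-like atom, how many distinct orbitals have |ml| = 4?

2

Orbitals with |ml| = 4, by l: l=4 → 2.
Total orbitals: 2.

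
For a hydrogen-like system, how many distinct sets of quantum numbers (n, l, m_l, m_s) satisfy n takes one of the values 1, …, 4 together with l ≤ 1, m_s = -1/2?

Go shell by shell, enumerating (l, m_l) with l ≤ 1:
n=1 → 1; n=2 → 4; n=3 → 4; n=4 → 4.
Orbitals: 1 + 4 + 4 + 4 = 13. With m_s fixed to -1/2 there is one state per orbital, so 13 states.

13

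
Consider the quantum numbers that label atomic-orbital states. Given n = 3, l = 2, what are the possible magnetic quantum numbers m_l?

m_l takes every integer from −l to +l. With l = 2 that gives the 5 values -2, -1, 0, 1, 2.

-2, -1, 0, 1, 2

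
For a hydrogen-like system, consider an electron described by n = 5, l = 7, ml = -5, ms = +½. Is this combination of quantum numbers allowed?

The orbital quantum number must satisfy 0 ≤ l ≤ n−1. With n = 5 the allowed l values are 0, 1, 2, 3, 4, so l = 7 is out of range.

Invalid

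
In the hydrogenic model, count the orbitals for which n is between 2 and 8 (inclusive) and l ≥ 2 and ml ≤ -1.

Treat each shell separately and count matching orbitals:
n=3 → 2; n=4 → 5; n=5 → 9; n=6 → 14; n=7 → 20; n=8 → 27.
Total orbitals: 2 + 5 + 9 + 14 + 20 + 27 = 77.

77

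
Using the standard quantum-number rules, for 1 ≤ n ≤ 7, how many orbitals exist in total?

140

Total orbitals = 1² + 2² + 3² + 4² + 5² + 6² + 7² = 140.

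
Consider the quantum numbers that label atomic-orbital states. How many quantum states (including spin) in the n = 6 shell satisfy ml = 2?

For n = 6, l ranges over 0 … 5.
Contributions: l=2 → 1; l=3 → 1; l=4 → 1; l=5 → 1.
Orbitals: 1 + 1 + 1 + 1 = 4. Each orbital carries two spin states, so 4 × 2 = 8 states.

8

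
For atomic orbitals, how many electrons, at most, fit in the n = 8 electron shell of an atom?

A shell holds 2n² electrons: 2 × 8² = 2 × 64 = 128.

128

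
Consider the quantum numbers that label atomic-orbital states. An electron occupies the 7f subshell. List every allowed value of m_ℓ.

The 7f subshell has ℓ = 3, and m_ℓ takes every integer from −ℓ to +ℓ. With ℓ = 3 that gives the 7 values -3, -2, -1, 0, 1, 2, 3.

-3, -2, -1, 0, 1, 2, 3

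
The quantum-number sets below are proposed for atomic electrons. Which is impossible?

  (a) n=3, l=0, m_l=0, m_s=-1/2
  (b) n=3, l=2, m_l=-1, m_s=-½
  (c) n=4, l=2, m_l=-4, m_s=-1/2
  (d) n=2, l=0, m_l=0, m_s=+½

(c)

(c) has |m_l| = 4 > l = 2, violating −l ≤ m_l ≤ l.
The remaining sets (a), (b), (d) satisfy all four rules.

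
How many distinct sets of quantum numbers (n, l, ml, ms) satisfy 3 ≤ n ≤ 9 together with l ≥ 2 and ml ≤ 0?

280

Treat each shell separately and count matching orbitals:
n=3 → 3; n=4 → 7; n=5 → 12; n=6 → 18; n=7 → 25; n=8 → 33; n=9 → 42.
Orbitals: 3 + 7 + 12 + 18 + 25 + 33 + 42 = 140. Including both spin states (ms = ±1/2) gives 2 × 140 = 280 states.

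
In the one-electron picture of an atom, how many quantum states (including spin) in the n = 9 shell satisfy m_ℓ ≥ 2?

56

The n = 9 shell has ℓ = 0 through 8; check each.
Per ℓ-value: ℓ=2 → 1; ℓ=3 → 2; ℓ=4 → 3; ℓ=5 → 4; ℓ=6 → 5; ℓ=7 → 6; ℓ=8 → 7.
Orbitals: 1 + 2 + 3 + 4 + 5 + 6 + 7 = 28. Each orbital carries two spin states, so 28 × 2 = 56 states.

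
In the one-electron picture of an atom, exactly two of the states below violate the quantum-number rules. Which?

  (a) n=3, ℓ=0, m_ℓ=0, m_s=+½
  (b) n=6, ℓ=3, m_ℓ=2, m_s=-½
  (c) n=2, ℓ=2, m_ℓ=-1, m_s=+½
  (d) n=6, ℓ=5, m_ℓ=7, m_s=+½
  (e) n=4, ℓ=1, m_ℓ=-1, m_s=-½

(c) has ℓ = 2 ≥ n = 2, violating 0 ≤ ℓ ≤ n−1.
(d) has |m_ℓ| = 7 > ℓ = 5, violating −ℓ ≤ m_ℓ ≤ ℓ.
The remaining sets (a), (b), (e) satisfy all four rules.

(c) and (d)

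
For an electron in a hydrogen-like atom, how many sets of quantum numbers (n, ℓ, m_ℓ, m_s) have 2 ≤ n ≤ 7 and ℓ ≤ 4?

208

Treat each shell separately and count matching orbitals:
n=2 → 4; n=3 → 9; n=4 → 16; n=5 → 25; n=6 → 25; n=7 → 25.
Orbitals: 4 + 9 + 16 + 25 + 25 + 25 = 104. Including both spin states (m_s = ±1/2) gives 2 × 104 = 208 states.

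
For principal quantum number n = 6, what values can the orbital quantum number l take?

l is an integer with 0 ≤ l ≤ n−1, so for n = 6: l = 0, 1, 2, 3, 4, 5.

0, 1, 2, 3, 4, 5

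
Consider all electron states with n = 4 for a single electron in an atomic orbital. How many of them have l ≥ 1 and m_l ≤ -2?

6

With n = 4 the allowed l are 0, 1, …, 3.
Per l-value: l=2 → 1; l=3 → 2.
Orbitals: 1 + 2 = 3. Each orbital carries two spin states, so 3 × 2 = 6 states.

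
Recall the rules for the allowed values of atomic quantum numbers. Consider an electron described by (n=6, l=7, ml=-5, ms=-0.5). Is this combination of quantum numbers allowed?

The orbital quantum number must satisfy 0 ≤ l ≤ n−1. With n = 6 the allowed l values are 0, 1, 2, 3, 4, 5, so l = 7 is out of range.

Invalid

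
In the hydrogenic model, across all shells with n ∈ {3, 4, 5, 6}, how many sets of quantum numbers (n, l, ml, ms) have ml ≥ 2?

Go shell by shell, enumerating (l, ml) with ml ≥ 2:
n=3 → 1; n=4 → 3; n=5 → 6; n=6 → 10.
Orbitals: 1 + 3 + 6 + 10 = 20. Including both spin states (ms = ±1/2) gives 2 × 20 = 40 states.

40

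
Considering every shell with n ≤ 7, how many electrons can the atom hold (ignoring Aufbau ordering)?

280

Total orbitals = 1² + 2² + 3² + 4² + 5² + 6² + 7² = 140. Doubling for spin gives 280 electrons.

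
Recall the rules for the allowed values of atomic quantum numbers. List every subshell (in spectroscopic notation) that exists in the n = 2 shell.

For n = 2, ℓ runs from 0 to 1. In spectroscopic notation ℓ = 0,1,2,… ↔ s,p,d,f,g,h,i, so the subshells are 2s, 2p.

2s, 2p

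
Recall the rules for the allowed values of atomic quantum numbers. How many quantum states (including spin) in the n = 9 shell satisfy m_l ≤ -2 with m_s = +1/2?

The n = 9 shell has l = 0 through 8; check each.
The (l, m_l) pairs meeting m_l ≤ -2 give: l=2 → 1; l=3 → 2; l=4 → 3; l=5 → 4; l=6 → 5; l=7 → 6; l=8 → 7.
Orbitals: 1 + 2 + 3 + 4 + 5 + 6 + 7 = 28. With m_s fixed to a single value there is one state per orbital, giving 28 states.

28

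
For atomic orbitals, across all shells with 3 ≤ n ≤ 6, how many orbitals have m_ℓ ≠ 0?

Per-shell orbital counts meeting the constraint:
n=3 → 6; n=4 → 12; n=5 → 20; n=6 → 30.
Total orbitals: 6 + 12 + 20 + 30 = 68.

68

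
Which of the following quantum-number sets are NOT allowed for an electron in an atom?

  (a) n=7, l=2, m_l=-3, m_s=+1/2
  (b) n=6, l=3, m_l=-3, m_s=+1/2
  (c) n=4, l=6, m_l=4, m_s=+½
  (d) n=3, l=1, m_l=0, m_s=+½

(a) has |m_l| = 3 > l = 2, violating −l ≤ m_l ≤ l.
(c) has l = 6 ≥ n = 4, violating 0 ≤ l ≤ n−1.
The remaining sets (b), (d) satisfy all four rules.

(a) and (c)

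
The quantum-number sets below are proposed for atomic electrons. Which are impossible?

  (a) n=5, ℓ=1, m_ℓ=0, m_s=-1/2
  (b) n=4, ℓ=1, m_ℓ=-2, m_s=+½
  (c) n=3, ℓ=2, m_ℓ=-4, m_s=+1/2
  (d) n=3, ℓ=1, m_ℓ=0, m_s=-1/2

(b) has |m_ℓ| = 2 > ℓ = 1, violating −ℓ ≤ m_ℓ ≤ ℓ.
(c) has |m_ℓ| = 4 > ℓ = 2, violating −ℓ ≤ m_ℓ ≤ ℓ.
The remaining sets (a), (d) satisfy all four rules.

(b) and (c)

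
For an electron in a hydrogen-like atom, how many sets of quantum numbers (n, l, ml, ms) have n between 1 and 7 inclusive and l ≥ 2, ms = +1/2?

Count contributing orbitals for each principal shell:
n=3 → 5; n=4 → 12; n=5 → 21; n=6 → 32; n=7 → 45.
Orbitals: 5 + 12 + 21 + 32 + 45 = 115. With ms fixed to +1/2 there is one state per orbital, so 115 states.

115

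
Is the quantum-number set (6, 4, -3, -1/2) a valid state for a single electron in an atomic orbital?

n = 6 is a positive integer. ℓ = 4 satisfies 0 ≤ ℓ ≤ n−1 = 5. m_ℓ = -3 lies in the range −ℓ … +ℓ (here −4 … 4). m_s = -1/2 is one of ±1/2.
All four constraints are satisfied.

Yes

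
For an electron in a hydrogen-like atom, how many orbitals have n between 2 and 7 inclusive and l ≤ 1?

Go shell by shell, enumerating (l, ml) with l ≤ 1:
n=2 → 4; n=3 → 4; n=4 → 4; n=5 → 4; n=6 → 4; n=7 → 4.
Total orbitals: 4 + 4 + 4 + 4 + 4 + 4 = 24.

24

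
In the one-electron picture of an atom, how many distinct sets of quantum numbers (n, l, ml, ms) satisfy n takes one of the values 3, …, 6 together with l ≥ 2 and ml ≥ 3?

20

Count contributing orbitals for each principal shell:
n=4 → 1; n=5 → 3; n=6 → 6.
Orbitals: 1 + 3 + 6 = 10. Including both spin states (ms = ±1/2) gives 2 × 10 = 20 states.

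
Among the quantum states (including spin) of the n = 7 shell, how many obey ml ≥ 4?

With n = 7 the allowed l are 0, 1, …, 6.
Contributions: l=4 → 1; l=5 → 2; l=6 → 3.
Orbitals: 1 + 2 + 3 = 6. Each orbital carries two spin states, so 6 × 2 = 12 states.

12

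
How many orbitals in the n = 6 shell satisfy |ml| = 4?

4

With n = 6 the allowed l are 0, 1, …, 5.
The (l, ml) pairs meeting |ml| = 4 give: l=4 → 2; l=5 → 2.
Total orbitals: 2 + 2 = 4.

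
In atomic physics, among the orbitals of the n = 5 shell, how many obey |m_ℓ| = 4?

With n = 5 the allowed ℓ are 0, 1, …, 4.
Per ℓ-value: ℓ=4 → 2.
Total orbitals: 2.

2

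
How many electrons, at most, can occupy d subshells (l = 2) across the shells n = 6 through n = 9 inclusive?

A d subshell (l = 2) exists for every n ≥ 3, so shells n = 6, 7, 8, 9 each contribute one — 4 subshells.
Since each d subshell holds 2(2·2+1) = 10 electrons, the total is 4 × 10 = 40.

40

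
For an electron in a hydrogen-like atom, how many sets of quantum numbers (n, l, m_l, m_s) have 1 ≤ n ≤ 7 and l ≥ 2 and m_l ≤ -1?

Count contributing orbitals for each principal shell:
n=3 → 2; n=4 → 5; n=5 → 9; n=6 → 14; n=7 → 20.
Orbitals: 2 + 5 + 9 + 14 + 20 = 50. Including both spin states (m_s = ±1/2) gives 2 × 50 = 100 states.

100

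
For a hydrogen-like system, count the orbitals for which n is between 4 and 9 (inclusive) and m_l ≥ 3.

Work shell by shell — for each n, count the (l, m_l) pairs that satisfy m_l ≥ 3:
n=4 → 1; n=5 → 3; n=6 → 6; n=7 → 10; n=8 → 15; n=9 → 21.
Total orbitals: 1 + 3 + 6 + 10 + 15 + 21 = 56.

56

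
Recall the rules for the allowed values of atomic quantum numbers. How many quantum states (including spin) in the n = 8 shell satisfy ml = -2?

With n = 8 the allowed l are 0, 1, …, 7.
Per l-value: l=2 → 1; l=3 → 1; l=4 → 1; l=5 → 1; l=6 → 1; l=7 → 1.
Orbitals: 1 + 1 + 1 + 1 + 1 + 1 = 6. Each orbital carries two spin states, so 6 × 2 = 12 states.

12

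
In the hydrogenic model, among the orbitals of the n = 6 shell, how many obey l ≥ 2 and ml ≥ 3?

6

The n = 6 shell has l = 0 through 5; check each.
The (l, ml) pairs meeting l ≥ 2 and ml ≥ 3 give: l=3 → 1; l=4 → 2; l=5 → 3.
Total orbitals: 1 + 2 + 3 = 6.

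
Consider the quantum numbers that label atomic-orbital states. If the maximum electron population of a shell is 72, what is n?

n = 6

2n² = 72 ⇒ n² = 36 ⇒ n = 6.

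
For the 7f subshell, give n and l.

n = 7, l = 3

The leading integer gives n = 7; the letter 'f' means l = 3.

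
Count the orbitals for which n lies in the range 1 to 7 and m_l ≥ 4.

Go shell by shell, enumerating (l, m_l) with m_l ≥ 4:
n=5 → 1; n=6 → 3; n=7 → 6.
Total orbitals: 1 + 3 + 6 = 10.

10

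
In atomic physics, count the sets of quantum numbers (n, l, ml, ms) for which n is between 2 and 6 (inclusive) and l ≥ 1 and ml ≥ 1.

70

Count contributing orbitals for each principal shell:
n=2 → 1; n=3 → 3; n=4 → 6; n=5 → 10; n=6 → 15.
Orbitals: 1 + 3 + 6 + 10 + 15 = 35. Including both spin states (ms = ±1/2) gives 2 × 35 = 70 states.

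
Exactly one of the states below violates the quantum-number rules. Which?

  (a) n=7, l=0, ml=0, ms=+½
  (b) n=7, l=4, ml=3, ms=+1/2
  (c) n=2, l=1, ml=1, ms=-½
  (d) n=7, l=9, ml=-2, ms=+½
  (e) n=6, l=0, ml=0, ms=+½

(d)

(d) has l = 9 ≥ n = 7, violating 0 ≤ l ≤ n−1.
The remaining sets (a), (b), (c), (e) satisfy all four rules.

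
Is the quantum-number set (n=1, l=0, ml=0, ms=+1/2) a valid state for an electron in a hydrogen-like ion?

n = 1 is a positive integer. l = 0 satisfies 0 ≤ l ≤ n−1 = 0. ml = 0 lies in the range −l … +l (here 0). ms = +1/2 is one of ±1/2.
All four constraints are satisfied.

Yes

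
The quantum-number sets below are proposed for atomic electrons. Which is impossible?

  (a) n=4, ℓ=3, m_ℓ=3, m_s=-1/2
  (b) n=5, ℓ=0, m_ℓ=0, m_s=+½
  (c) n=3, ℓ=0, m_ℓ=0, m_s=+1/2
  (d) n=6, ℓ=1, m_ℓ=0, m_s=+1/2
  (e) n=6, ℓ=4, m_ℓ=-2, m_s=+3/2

(e)

(e) has m_s = +3/2, but an electron's spin must be ±1/2.
The remaining sets (a), (b), (c), (d) satisfy all four rules.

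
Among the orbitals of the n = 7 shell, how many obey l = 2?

With n = 7 the allowed l are 0, 1, …, 6.
Per l-value: l=2 → 5.
Total orbitals: 5.

5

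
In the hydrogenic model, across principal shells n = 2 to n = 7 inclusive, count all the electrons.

Shell n has n² orbitals: 2²=4 + 3²=9 + 4²=16 + 5²=25 + 6²=36 + 7²=49 = 139 orbitals.
Two spin states per orbital: 2 × 139 = 278 electrons.

278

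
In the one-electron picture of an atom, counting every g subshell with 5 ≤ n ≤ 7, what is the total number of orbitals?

27

A g subshell (l = 4) exists for every n ≥ 5, so shells n = 5, 6, 7 each contribute one — 3 subshells.
Since each g subshell has 2·4+1 = 9 orbitals, the total is 3 × 9 = 27.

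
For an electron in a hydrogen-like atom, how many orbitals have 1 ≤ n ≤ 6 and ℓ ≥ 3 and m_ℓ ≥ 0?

Per-shell orbital counts meeting the constraint:
n=4 → 4; n=5 → 9; n=6 → 15.
Total orbitals: 4 + 9 + 15 = 28.

28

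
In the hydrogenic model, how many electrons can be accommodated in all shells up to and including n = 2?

Total orbitals = 1² + 2² = 5. Doubling for spin gives 10 electrons.

10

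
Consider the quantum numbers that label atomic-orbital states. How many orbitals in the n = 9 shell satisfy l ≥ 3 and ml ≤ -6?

6

The n = 9 shell has l = 0 through 8; check each.
Contributions: l=6 → 1; l=7 → 2; l=8 → 3.
Total orbitals: 1 + 2 + 3 = 6.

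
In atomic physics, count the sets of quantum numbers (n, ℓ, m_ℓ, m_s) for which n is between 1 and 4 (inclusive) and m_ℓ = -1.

12

Go shell by shell, enumerating (ℓ, m_ℓ) with m_ℓ = -1:
n=2 → 1; n=3 → 2; n=4 → 3.
Orbitals: 1 + 2 + 3 = 6. Including both spin states (m_s = ±1/2) gives 2 × 6 = 12 states.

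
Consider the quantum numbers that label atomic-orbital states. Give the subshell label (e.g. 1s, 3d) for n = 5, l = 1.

l = 1 corresponds to the letter 'p', so the subshell is 5p.

5p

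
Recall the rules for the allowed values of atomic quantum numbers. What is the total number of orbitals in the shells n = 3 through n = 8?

Shell n has n² orbitals: 3²=9 + 4²=16 + 5²=25 + 6²=36 + 7²=49 + 8²=64 = 199 orbitals.

199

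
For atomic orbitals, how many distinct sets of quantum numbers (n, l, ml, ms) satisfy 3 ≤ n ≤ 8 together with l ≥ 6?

82

Work shell by shell — for each n, count the (l, ml) pairs that satisfy l ≥ 6:
n=7 → 13; n=8 → 28.
Orbitals: 13 + 28 = 41. Including both spin states (ms = ±1/2) gives 2 × 41 = 82 states.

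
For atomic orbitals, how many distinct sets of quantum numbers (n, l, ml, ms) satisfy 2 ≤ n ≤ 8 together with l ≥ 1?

392

Per-shell orbital counts meeting the constraint:
n=2 → 3; n=3 → 8; n=4 → 15; n=5 → 24; n=6 → 35; n=7 → 48; n=8 → 63.
Orbitals: 3 + 8 + 15 + 24 + 35 + 48 + 63 = 196. Including both spin states (ms = ±1/2) gives 2 × 196 = 392 states.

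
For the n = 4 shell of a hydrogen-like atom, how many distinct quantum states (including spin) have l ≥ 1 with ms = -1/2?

15

Go through l = 0, …, 3 (the values permitted for n = 4).
The (l, ml) pairs meeting l ≥ 1 give: l=1 → 3; l=2 → 5; l=3 → 7.
Orbitals: 3 + 5 + 7 = 15. With ms fixed to a single value there is one state per orbital, giving 15 states.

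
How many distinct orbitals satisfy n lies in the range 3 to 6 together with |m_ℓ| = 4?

Per-shell orbital counts meeting the constraint:
n=5 → 2; n=6 → 4.
Total orbitals: 2 + 4 = 6.

6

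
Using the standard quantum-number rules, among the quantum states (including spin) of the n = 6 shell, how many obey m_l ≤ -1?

30

Go through l = 0, …, 5 (the values permitted for n = 6).
Contributions: l=1 → 1; l=2 → 2; l=3 → 3; l=4 → 4; l=5 → 5.
Orbitals: 1 + 2 + 3 + 4 + 5 = 15. Each orbital carries two spin states, so 15 × 2 = 30 states.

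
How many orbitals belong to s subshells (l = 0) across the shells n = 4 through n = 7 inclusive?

An s subshell (l = 0) exists for every n ≥ 1, so shells n = 4, 5, 6, 7 each contribute one — 4 subshells.
Since each s subshell has 2·0+1 = 1 orbital, the total is 4 × 1 = 4.

4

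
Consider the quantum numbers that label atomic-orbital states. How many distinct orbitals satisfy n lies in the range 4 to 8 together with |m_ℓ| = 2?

40

Per-shell orbital counts meeting the constraint:
n=4 → 4; n=5 → 6; n=6 → 8; n=7 → 10; n=8 → 12.
Total orbitals: 4 + 6 + 8 + 10 + 12 = 40.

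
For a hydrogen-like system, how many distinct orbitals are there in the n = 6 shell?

The n = 6 shell contains n² = 6² = 36 orbitals.

36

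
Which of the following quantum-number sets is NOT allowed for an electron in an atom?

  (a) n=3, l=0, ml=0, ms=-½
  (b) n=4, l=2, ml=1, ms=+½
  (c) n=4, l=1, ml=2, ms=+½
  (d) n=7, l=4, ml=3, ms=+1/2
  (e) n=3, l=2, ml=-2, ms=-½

(c)

(c) has |ml| = 2 > l = 1, violating −l ≤ ml ≤ l.
The remaining sets (a), (b), (d), (e) satisfy all four rules.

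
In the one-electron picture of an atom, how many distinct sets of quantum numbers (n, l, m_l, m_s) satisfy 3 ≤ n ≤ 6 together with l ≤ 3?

For each n in the range, tally the orbitals obeying l ≤ 3:
n=3 → 9; n=4 → 16; n=5 → 16; n=6 → 16.
Orbitals: 9 + 16 + 16 + 16 = 57. Including both spin states (m_s = ±1/2) gives 2 × 57 = 114 states.

114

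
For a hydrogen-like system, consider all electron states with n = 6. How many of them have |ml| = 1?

Contributions: l=1 → 2; l=2 → 2; l=3 → 2; l=4 → 2; l=5 → 2.
Orbitals: 2 + 2 + 2 + 2 + 2 = 10. Each orbital carries two spin states, so 10 × 2 = 20 states.

20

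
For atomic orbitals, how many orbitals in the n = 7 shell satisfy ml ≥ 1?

With n = 7 the allowed l are 0, 1, …, 6.
The (l, ml) pairs meeting ml ≥ 1 give: l=1 → 1; l=2 → 2; l=3 → 3; l=4 → 4; l=5 → 5; l=6 → 6.
Total orbitals: 1 + 2 + 3 + 4 + 5 + 6 = 21.

21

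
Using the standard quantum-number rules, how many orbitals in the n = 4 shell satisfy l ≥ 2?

Contributions: l=2 → 5; l=3 → 7.
Total orbitals: 5 + 7 = 12.

12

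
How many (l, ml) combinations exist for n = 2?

The n = 2 shell contains n² = 2² = 4 orbitals.

4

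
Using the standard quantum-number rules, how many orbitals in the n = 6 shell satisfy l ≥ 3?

27

Per l-value: l=3 → 7; l=4 → 9; l=5 → 11.
Total orbitals: 7 + 9 + 11 = 27.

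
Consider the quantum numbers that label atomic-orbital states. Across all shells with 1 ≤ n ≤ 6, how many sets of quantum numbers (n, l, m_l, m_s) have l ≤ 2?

82

Go shell by shell, enumerating (l, m_l) with l ≤ 2:
n=1 → 1; n=2 → 4; n=3 → 9; n=4 → 9; n=5 → 9; n=6 → 9.
Orbitals: 1 + 4 + 9 + 9 + 9 + 9 = 41. Including both spin states (m_s = ±1/2) gives 2 × 41 = 82 states.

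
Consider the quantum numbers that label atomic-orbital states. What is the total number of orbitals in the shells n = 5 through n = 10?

Shell n has n² orbitals: 5²=25 + 6²=36 + 7²=49 + 8²=64 + 9²=81 + 10²=100 = 355 orbitals.

355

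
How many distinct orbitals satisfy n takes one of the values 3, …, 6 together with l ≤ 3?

Work shell by shell — for each n, count the (l, ml) pairs that satisfy l ≤ 3:
n=3 → 9; n=4 → 16; n=5 → 16; n=6 → 16.
Total orbitals: 9 + 16 + 16 + 16 = 57.

57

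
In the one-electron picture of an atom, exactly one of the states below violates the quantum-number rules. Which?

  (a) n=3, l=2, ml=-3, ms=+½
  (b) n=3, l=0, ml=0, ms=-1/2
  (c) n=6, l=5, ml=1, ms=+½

(a)

(a) has |ml| = 3 > l = 2, violating −l ≤ ml ≤ l.
The remaining sets (b), (c) satisfy all four rules.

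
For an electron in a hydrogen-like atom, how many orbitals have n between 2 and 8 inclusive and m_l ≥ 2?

Count contributing orbitals for each principal shell:
n=3 → 1; n=4 → 3; n=5 → 6; n=6 → 10; n=7 → 15; n=8 → 21.
Total orbitals: 1 + 3 + 6 + 10 + 15 + 21 = 56.

56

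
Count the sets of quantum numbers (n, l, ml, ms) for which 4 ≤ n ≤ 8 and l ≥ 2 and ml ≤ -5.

Per-shell orbital counts meeting the constraint:
n=6 → 1; n=7 → 3; n=8 → 6.
Orbitals: 1 + 3 + 6 = 10. Including both spin states (ms = ±1/2) gives 2 × 10 = 20 states.

20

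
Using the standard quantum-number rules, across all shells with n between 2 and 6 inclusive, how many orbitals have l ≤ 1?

Count contributing orbitals for each principal shell:
n=2 → 4; n=3 → 4; n=4 → 4; n=5 → 4; n=6 → 4.
Total orbitals: 4 + 4 + 4 + 4 + 4 = 20.

20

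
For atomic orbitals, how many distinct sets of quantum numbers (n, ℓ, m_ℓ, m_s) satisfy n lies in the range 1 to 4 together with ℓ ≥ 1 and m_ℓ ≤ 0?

Count contributing orbitals for each principal shell:
n=2 → 2; n=3 → 5; n=4 → 9.
Orbitals: 2 + 5 + 9 = 16. Including both spin states (m_s = ±1/2) gives 2 × 16 = 32 states.

32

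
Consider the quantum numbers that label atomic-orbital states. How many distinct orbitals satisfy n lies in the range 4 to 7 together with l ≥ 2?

For each n in the range, tally the orbitals obeying l ≥ 2:
n=4 → 12; n=5 → 21; n=6 → 32; n=7 → 45.
Total orbitals: 12 + 21 + 32 + 45 = 110.

110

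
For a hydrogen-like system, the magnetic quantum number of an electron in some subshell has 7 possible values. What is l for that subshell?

l = 3

ml ranges over 2l+1 integers, so 2l+1 = 7 ⇒ l = 3.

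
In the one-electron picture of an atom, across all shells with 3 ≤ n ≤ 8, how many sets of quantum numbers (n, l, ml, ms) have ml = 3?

Work shell by shell — for each n, count the (l, ml) pairs that satisfy ml = 3:
n=4 → 1; n=5 → 2; n=6 → 3; n=7 → 4; n=8 → 5.
Orbitals: 1 + 2 + 3 + 4 + 5 = 15. Including both spin states (ms = ±1/2) gives 2 × 15 = 30 states.

30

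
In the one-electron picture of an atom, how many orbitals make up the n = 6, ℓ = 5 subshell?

A subshell has 2ℓ+1 orbitals; with ℓ = 5, that's 11.

11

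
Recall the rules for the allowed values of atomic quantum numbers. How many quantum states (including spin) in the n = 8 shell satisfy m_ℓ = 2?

For n = 8, ℓ ranges over 0 … 7.
Per ℓ-value: ℓ=2 → 1; ℓ=3 → 1; ℓ=4 → 1; ℓ=5 → 1; ℓ=6 → 1; ℓ=7 → 1.
Orbitals: 1 + 1 + 1 + 1 + 1 + 1 = 6. Each orbital carries two spin states, so 6 × 2 = 12 states.

12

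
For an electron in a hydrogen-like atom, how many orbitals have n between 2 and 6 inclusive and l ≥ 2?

Treat each shell separately and count matching orbitals:
n=3 → 5; n=4 → 12; n=5 → 21; n=6 → 32.
Total orbitals: 5 + 12 + 21 + 32 = 70.

70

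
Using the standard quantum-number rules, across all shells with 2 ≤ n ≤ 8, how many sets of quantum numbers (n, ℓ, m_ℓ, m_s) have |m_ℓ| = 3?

60

Treat each shell separately and count matching orbitals:
n=4 → 2; n=5 → 4; n=6 → 6; n=7 → 8; n=8 → 10.
Orbitals: 2 + 4 + 6 + 8 + 10 = 30. Including both spin states (m_s = ±1/2) gives 2 × 30 = 60 states.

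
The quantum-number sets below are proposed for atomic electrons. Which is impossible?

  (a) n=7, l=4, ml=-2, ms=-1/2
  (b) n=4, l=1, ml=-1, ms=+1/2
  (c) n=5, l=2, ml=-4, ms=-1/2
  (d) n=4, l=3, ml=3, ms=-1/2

(c)

(c) has |ml| = 4 > l = 2, violating −l ≤ ml ≤ l.
The remaining sets (a), (b), (d) satisfy all four rules.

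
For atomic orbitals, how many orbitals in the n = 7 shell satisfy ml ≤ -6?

For n = 7, l ranges over 0 … 6.
Per l-value: l=6 → 1.
Total orbitals: 1.

1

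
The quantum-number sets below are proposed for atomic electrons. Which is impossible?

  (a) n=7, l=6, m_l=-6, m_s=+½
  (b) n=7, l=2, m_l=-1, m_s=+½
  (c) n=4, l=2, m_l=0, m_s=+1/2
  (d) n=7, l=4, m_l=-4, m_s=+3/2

(d)

(d) has m_s = +3/2, but an electron's spin must be ±1/2.
The remaining sets (a), (b), (c) satisfy all four rules.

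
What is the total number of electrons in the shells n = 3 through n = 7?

Shell n has n² orbitals: 3²=9 + 4²=16 + 5²=25 + 6²=36 + 7²=49 = 135 orbitals.
Two spin states per orbital: 2 × 135 = 270 electrons.

270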